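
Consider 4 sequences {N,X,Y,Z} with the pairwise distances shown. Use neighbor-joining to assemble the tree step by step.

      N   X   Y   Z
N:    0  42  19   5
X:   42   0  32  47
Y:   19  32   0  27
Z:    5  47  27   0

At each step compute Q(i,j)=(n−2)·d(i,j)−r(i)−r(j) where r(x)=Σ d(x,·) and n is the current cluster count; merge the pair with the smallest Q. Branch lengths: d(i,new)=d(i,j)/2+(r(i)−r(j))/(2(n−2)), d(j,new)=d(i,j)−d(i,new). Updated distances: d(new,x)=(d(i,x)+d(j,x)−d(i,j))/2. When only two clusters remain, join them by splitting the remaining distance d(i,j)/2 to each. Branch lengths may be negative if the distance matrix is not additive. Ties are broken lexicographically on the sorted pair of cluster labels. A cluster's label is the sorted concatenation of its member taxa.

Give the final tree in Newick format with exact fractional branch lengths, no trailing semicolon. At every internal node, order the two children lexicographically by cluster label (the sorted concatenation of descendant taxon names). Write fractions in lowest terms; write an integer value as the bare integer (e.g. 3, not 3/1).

iteration 1: select N,Z (d=5, Q=-135); attach at lengths (-3/4, 23/4); label the merged cluster NZ
  updated: d(NZ,X)=42, d(NZ,Y)=41/2
iteration 2: select NZ,X (d=42, Q=-189/2); attach at lengths (61/4, 107/4); label the merged cluster NXZ
  updated: d(NXZ,Y)=21/4
iteration 3: select NXZ,Y (d=21/4); attach at lengths (21/8, 21/8); label the merged cluster NXYZ
final tree: (((N:-3/4,Z:23/4):61/4,X:107/4):21/8,Y:21/8)
total length: 209/4

(((N:-3/4,Z:23/4):61/4,X:107/4):21/8,Y:21/8)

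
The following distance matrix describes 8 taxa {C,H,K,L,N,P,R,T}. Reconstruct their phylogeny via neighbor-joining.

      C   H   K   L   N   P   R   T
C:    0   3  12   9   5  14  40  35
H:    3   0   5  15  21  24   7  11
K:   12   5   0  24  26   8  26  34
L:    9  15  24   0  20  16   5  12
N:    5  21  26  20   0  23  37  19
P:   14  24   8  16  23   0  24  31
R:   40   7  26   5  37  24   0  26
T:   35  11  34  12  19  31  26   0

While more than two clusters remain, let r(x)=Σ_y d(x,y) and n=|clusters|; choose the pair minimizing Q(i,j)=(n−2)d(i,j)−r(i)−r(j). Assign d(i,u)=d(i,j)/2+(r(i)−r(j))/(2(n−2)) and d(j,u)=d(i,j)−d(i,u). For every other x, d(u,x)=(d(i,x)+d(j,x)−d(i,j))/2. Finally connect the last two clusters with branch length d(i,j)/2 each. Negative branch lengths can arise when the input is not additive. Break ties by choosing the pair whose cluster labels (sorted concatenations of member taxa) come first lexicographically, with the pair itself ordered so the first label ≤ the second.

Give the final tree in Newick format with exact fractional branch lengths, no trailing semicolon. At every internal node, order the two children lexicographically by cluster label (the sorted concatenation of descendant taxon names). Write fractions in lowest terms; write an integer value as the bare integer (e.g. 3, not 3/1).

iteration 1: select C,N (d=5, Q=-239); attach at lengths (-1/4, 21/4); label the merged cluster CN
  updated: d(CN,H)=19/2, d(CN,K)=33/2, d(CN,L)=12, d(CN,P)=16, d(CN,R)=36, d(CN,T)=49/2
iteration 2: select K,P (d=8, Q=-385/2); attach at lengths (69/20, 91/20); label the merged cluster KP
  updated: d(CN,KP)=49/4, d(H,KP)=21/2, d(KP,L)=16, d(KP,R)=21, d(KP,T)=57/2
iteration 3: select L,R (d=5, Q=-135); attach at lengths (-15/8, 55/8); label the merged cluster LR
  updated: d(CN,LR)=43/2, d(H,LR)=17/2, d(KP,LR)=16, d(LR,T)=33/2
iteration 4: select CN,KP (d=49/4, Q=-393/4); attach at lengths (149/24, 145/24); label the merged cluster CKNP
  updated: d(CKNP,H)=31/8, d(CKNP,LR)=101/8, d(CKNP,T)=163/8
iteration 5: select CKNP,H (d=31/8, Q=-105/2); attach at lengths (85/16, -23/16); label the merged cluster CHKNP
  updated: d(CHKNP,LR)=69/8, d(CHKNP,T)=55/4
iteration 6: select CHKNP,LR (d=69/8, Q=-311/8); attach at lengths (47/16, 91/16); label the merged cluster CHKLNPR
  updated: d(CHKLNPR,T)=173/16
iteration 7: select CHKLNPR,T (d=173/16); attach at lengths (173/32, 173/32); label the merged cluster CHKLNPRT
final tree: (((((C:-1/4,N:21/4):149/24,(K:69/20,P:91/20):145/24):85/16,H:-23/16):47/16,(L:-15/8,R:55/8):91/16):173/32,T:173/32)
total length: 857/16

(((((C:-1/4,N:21/4):149/24,(K:69/20,P:91/20):145/24):85/16,H:-23/16):47/16,(L:-15/8,R:55/8):91/16):173/32,T:173/32)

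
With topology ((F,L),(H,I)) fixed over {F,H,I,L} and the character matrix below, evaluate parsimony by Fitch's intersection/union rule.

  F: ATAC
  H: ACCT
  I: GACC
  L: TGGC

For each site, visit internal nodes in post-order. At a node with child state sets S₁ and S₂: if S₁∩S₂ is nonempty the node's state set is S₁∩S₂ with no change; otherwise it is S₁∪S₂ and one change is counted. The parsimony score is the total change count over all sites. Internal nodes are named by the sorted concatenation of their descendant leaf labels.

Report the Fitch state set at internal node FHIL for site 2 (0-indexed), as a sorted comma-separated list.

FL@0: {A} ∪ {T} = {A,T} (union, +1)
HI@0: {A} ∪ {G} = {A,G} (union, +1)
FHIL@0: {A,T} ∩ {A,G} = {A} (intersection, +0)
FL@1: {T} ∪ {G} = {G,T} (union, +1)
HI@1: {C} ∪ {A} = {A,C} (union, +1)
FHIL@1: {G,T} ∪ {A,C} = {A,C,G,T} (union, +1)
FL@2: {A} ∪ {G} = {A,G} (union, +1)
HI@2: {C} ∩ {C} = {C} (intersection, +0)
FHIL@2: {A,G} ∪ {C} = {A,C,G} (union, +1)
FL@3: {C} ∩ {C} = {C} (intersection, +0)
HI@3: {T} ∪ {C} = {C,T} (union, +1)
FHIL@3: {C} ∩ {C,T} = {C} (intersection, +0)
per-site changes: [2, 3, 2, 1]; total = 8

A,C,G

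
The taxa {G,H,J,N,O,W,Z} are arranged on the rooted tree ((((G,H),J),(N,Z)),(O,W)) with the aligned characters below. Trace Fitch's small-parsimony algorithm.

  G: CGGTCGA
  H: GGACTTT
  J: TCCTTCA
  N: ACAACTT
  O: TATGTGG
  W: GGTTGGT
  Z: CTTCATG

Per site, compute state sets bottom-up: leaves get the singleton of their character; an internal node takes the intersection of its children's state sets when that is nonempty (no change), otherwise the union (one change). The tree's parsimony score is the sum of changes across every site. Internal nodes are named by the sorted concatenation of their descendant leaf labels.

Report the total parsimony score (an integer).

28

[col 0] GH: children G:{C}, H:{G} ∪→ {C,G}; cost 1
[col 0] GHJ: children GH:{C,G}, J:{T} ∪→ {C,G,T}; cost 1
[col 0] NZ: children N:{A}, Z:{C} ∪→ {A,C}; cost 1
[col 0] GHJNZ: children GHJ:{C,G,T}, NZ:{A,C} ∩→ {C}; cost 0
[col 0] OW: children O:{T}, W:{G} ∪→ {G,T}; cost 1
[col 0] GHJNOWZ: children GHJNZ:{C}, OW:{G,T} ∪→ {C,G,T}; cost 1
[col 1] GH: children G:{G}, H:{G} ∩→ {G}; cost 0
[col 1] GHJ: children GH:{G}, J:{C} ∪→ {C,G}; cost 1
[col 1] NZ: children N:{C}, Z:{T} ∪→ {C,T}; cost 1
[col 1] GHJNZ: children GHJ:{C,G}, NZ:{C,T} ∩→ {C}; cost 0
[col 1] OW: children O:{A}, W:{G} ∪→ {A,G}; cost 1
[col 1] GHJNOWZ: children GHJNZ:{C}, OW:{A,G} ∪→ {A,C,G}; cost 1
[col 2] GH: children G:{G}, H:{A} ∪→ {A,G}; cost 1
[col 2] GHJ: children GH:{A,G}, J:{C} ∪→ {A,C,G}; cost 1
[col 2] NZ: children N:{A}, Z:{T} ∪→ {A,T}; cost 1
[col 2] GHJNZ: children GHJ:{A,C,G}, NZ:{A,T} ∩→ {A}; cost 0
[col 2] OW: children O:{T}, W:{T} ∩→ {T}; cost 0
[col 2] GHJNOWZ: children GHJNZ:{A}, OW:{T} ∪→ {A,T}; cost 1
[col 3] GH: children G:{T}, H:{C} ∪→ {C,T}; cost 1
[col 3] GHJ: children GH:{C,T}, J:{T} ∩→ {T}; cost 0
[col 3] NZ: children N:{A}, Z:{C} ∪→ {A,C}; cost 1
[col 3] GHJNZ: children GHJ:{T}, NZ:{A,C} ∪→ {A,C,T}; cost 1
[col 3] OW: children O:{G}, W:{T} ∪→ {G,T}; cost 1
[col 3] GHJNOWZ: children GHJNZ:{A,C,T}, OW:{G,T} ∩→ {T}; cost 0
[col 4] GH: children G:{C}, H:{T} ∪→ {C,T}; cost 1
[col 4] GHJ: children GH:{C,T}, J:{T} ∩→ {T}; cost 0
[col 4] NZ: children N:{C}, Z:{A} ∪→ {A,C}; cost 1
[col 4] GHJNZ: children GHJ:{T}, NZ:{A,C} ∪→ {A,C,T}; cost 1
[col 4] OW: children O:{T}, W:{G} ∪→ {G,T}; cost 1
[col 4] GHJNOWZ: children GHJNZ:{A,C,T}, OW:{G,T} ∩→ {T}; cost 0
[col 5] GH: children G:{G}, H:{T} ∪→ {G,T}; cost 1
[col 5] GHJ: children GH:{G,T}, J:{C} ∪→ {C,G,T}; cost 1
[col 5] NZ: children N:{T}, Z:{T} ∩→ {T}; cost 0
[col 5] GHJNZ: children GHJ:{C,G,T}, NZ:{T} ∩→ {T}; cost 0
[col 5] OW: children O:{G}, W:{G} ∩→ {G}; cost 0
[col 5] GHJNOWZ: children GHJNZ:{T}, OW:{G} ∪→ {G,T}; cost 1
[col 6] GH: children G:{A}, H:{T} ∪→ {A,T}; cost 1
[col 6] GHJ: children GH:{A,T}, J:{A} ∩→ {A}; cost 0
[col 6] NZ: children N:{T}, Z:{G} ∪→ {G,T}; cost 1
[col 6] GHJNZ: children GHJ:{A}, NZ:{G,T} ∪→ {A,G,T}; cost 1
[col 6] OW: children O:{G}, W:{T} ∪→ {G,T}; cost 1
[col 6] GHJNOWZ: children GHJNZ:{A,G,T}, OW:{G,T} ∩→ {G,T}; cost 0
per-site changes: [5, 4, 4, 4, 4, 3, 4]; total = 28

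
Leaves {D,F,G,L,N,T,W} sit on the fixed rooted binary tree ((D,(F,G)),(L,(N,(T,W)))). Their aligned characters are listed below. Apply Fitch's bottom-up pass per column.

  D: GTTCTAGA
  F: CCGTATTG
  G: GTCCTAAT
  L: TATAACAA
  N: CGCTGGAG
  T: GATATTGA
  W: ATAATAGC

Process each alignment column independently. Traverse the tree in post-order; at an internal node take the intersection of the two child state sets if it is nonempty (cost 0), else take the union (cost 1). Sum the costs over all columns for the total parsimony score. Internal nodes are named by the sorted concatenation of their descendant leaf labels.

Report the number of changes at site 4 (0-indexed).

3

FG@0: {C} ∪ {G} = {C,G} (union, +1)
DFG@0: {G} ∩ {C,G} = {G} (intersection, +0)
TW@0: {G} ∪ {A} = {A,G} (union, +1)
NTW@0: {C} ∪ {A,G} = {A,C,G} (union, +1)
LNTW@0: {T} ∪ {A,C,G} = {A,C,G,T} (union, +1)
DFGLNTW@0: {G} ∩ {A,C,G,T} = {G} (intersection, +0)
FG@1: {C} ∪ {T} = {C,T} (union, +1)
DFG@1: {T} ∩ {C,T} = {T} (intersection, +0)
TW@1: {A} ∪ {T} = {A,T} (union, +1)
NTW@1: {G} ∪ {A,T} = {A,G,T} (union, +1)
LNTW@1: {A} ∩ {A,G,T} = {A} (intersection, +0)
DFGLNTW@1: {T} ∪ {A} = {A,T} (union, +1)
FG@2: {G} ∪ {C} = {C,G} (union, +1)
DFG@2: {T} ∪ {C,G} = {C,G,T} (union, +1)
TW@2: {T} ∪ {A} = {A,T} (union, +1)
NTW@2: {C} ∪ {A,T} = {A,C,T} (union, +1)
LNTW@2: {T} ∩ {A,C,T} = {T} (intersection, +0)
DFGLNTW@2: {C,G,T} ∩ {T} = {T} (intersection, +0)
FG@3: {T} ∪ {C} = {C,T} (union, +1)
DFG@3: {C} ∩ {C,T} = {C} (intersection, +0)
TW@3: {A} ∩ {A} = {A} (intersection, +0)
NTW@3: {T} ∪ {A} = {A,T} (union, +1)
LNTW@3: {A} ∩ {A,T} = {A} (intersection, +0)
DFGLNTW@3: {C} ∪ {A} = {A,C} (union, +1)
FG@4: {A} ∪ {T} = {A,T} (union, +1)
DFG@4: {T} ∩ {A,T} = {T} (intersection, +0)
TW@4: {T} ∩ {T} = {T} (intersection, +0)
NTW@4: {G} ∪ {T} = {G,T} (union, +1)
LNTW@4: {A} ∪ {G,T} = {A,G,T} (union, +1)
DFGLNTW@4: {T} ∩ {A,G,T} = {T} (intersection, +0)
FG@5: {T} ∪ {A} = {A,T} (union, +1)
DFG@5: {A} ∩ {A,T} = {A} (intersection, +0)
TW@5: {T} ∪ {A} = {A,T} (union, +1)
NTW@5: {G} ∪ {A,T} = {A,G,T} (union, +1)
LNTW@5: {C} ∪ {A,G,T} = {A,C,G,T} (union, +1)
DFGLNTW@5: {A} ∩ {A,C,G,T} = {A} (intersection, +0)
FG@6: {T} ∪ {A} = {A,T} (union, +1)
DFG@6: {G} ∪ {A,T} = {A,G,T} (union, +1)
TW@6: {G} ∩ {G} = {G} (intersection, +0)
NTW@6: {A} ∪ {G} = {A,G} (union, +1)
LNTW@6: {A} ∩ {A,G} = {A} (intersection, +0)
DFGLNTW@6: {A,G,T} ∩ {A} = {A} (intersection, +0)
FG@7: {G} ∪ {T} = {G,T} (union, +1)
DFG@7: {A} ∪ {G,T} = {A,G,T} (union, +1)
TW@7: {A} ∪ {C} = {A,C} (union, +1)
NTW@7: {G} ∪ {A,C} = {A,C,G} (union, +1)
LNTW@7: {A} ∩ {A,C,G} = {A} (intersection, +0)
DFGLNTW@7: {A,G,T} ∩ {A} = {A} (intersection, +0)
per-site changes: [4, 4, 4, 3, 3, 4, 3, 4]; total = 29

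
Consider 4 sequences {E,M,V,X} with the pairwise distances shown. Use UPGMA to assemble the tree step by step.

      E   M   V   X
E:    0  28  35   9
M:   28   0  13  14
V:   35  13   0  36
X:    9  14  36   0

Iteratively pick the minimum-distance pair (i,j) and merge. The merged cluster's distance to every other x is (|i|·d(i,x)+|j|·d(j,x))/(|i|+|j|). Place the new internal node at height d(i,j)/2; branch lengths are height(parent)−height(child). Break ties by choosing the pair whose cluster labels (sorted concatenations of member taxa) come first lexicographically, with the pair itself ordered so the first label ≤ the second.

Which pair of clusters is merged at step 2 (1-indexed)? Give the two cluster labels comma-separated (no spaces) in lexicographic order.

1. join E+X (d=9) ⇒ EX; edges |E|=9/2, |X|=9/2
  updated: d(EX,M)=21, d(EX,V)=71/2
2. join M+V (d=13) ⇒ MV; edges |M|=13/2, |V|=13/2
  updated: d(EX,MV)=113/4
3. join EX+MV (d=113/4) ⇒ EMVX; edges |EX|=77/8, |MV|=61/8
final tree: ((E:9/2,X:9/2):77/8,(M:13/2,V:13/2):61/8)
total length: 157/4

M,V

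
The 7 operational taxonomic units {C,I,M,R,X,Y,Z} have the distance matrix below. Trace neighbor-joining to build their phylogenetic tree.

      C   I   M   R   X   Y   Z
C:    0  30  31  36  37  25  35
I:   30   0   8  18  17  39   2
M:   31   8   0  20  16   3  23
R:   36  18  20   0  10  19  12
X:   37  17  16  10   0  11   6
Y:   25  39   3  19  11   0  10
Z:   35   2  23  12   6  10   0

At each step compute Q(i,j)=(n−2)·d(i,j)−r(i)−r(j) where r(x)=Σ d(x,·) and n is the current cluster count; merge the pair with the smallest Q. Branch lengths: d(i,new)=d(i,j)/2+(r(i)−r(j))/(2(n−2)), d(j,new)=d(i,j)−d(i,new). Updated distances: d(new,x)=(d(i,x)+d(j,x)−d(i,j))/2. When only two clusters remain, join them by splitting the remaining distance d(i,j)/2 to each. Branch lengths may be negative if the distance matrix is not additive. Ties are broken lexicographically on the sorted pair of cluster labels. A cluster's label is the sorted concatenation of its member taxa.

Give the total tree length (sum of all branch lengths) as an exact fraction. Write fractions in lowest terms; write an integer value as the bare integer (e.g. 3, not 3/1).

iteration 1: select M,Y (d=3, Q=-193); attach at lengths (9/10, 21/10); label the merged cluster MY
  updated: d(C,MY)=53/2, d(I,MY)=22, d(MY,R)=18, d(MY,X)=12, d(MY,Z)=15
iteration 2: select C,MY (d=53/2, Q=-152); attach at lengths (177/8, 35/8); label the merged cluster CMY
  updated: d(CMY,I)=51/4, d(CMY,R)=55/4, d(CMY,X)=45/4, d(CMY,Z)=47/4
iteration 3: select I,Z (d=2, Q=-151/2); attach at lengths (4, -2); label the merged cluster IZ
  updated: d(CMY,IZ)=45/4, d(IZ,R)=14, d(IZ,X)=21/2
iteration 4: select CMY,IZ (d=45/4, Q=-99/2); attach at lengths (23/4, 11/2); label the merged cluster CIMYZ
  updated: d(CIMYZ,R)=33/4, d(CIMYZ,X)=21/4
iteration 5: select CIMYZ,R (d=33/4, Q=-47/2); attach at lengths (7/4, 13/2); label the merged cluster CIMRYZ
  updated: d(CIMRYZ,X)=7/2
iteration 6: select CIMRYZ,X (d=7/2); attach at lengths (7/4, 7/4); label the merged cluster CIMRXYZ
final tree: ((((C:177/8,(M:9/10,Y:21/10):35/8):23/4,(I:4,Z:-2):11/2):7/4,R:13/2):7/4,X:7/4)
total length: 109/2

109/2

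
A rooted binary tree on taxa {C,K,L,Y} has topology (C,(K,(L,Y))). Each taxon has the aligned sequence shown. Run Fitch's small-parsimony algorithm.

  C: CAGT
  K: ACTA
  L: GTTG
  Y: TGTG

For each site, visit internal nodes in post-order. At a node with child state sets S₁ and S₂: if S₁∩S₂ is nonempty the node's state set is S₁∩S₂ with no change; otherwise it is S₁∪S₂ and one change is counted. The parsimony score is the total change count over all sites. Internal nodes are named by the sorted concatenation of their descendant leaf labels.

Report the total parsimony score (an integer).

LY@0: {G} ∪ {T} = {G,T} (union, +1)
KLY@0: {A} ∪ {G,T} = {A,G,T} (union, +1)
CKLY@0: {C} ∪ {A,G,T} = {A,C,G,T} (union, +1)
LY@1: {T} ∪ {G} = {G,T} (union, +1)
KLY@1: {C} ∪ {G,T} = {C,G,T} (union, +1)
CKLY@1: {A} ∪ {C,G,T} = {A,C,G,T} (union, +1)
LY@2: {T} ∩ {T} = {T} (intersection, +0)
KLY@2: {T} ∩ {T} = {T} (intersection, +0)
CKLY@2: {G} ∪ {T} = {G,T} (union, +1)
LY@3: {G} ∩ {G} = {G} (intersection, +0)
KLY@3: {A} ∪ {G} = {A,G} (union, +1)
CKLY@3: {T} ∪ {A,G} = {A,G,T} (union, +1)
per-site changes: [3, 3, 1, 2]; total = 9

9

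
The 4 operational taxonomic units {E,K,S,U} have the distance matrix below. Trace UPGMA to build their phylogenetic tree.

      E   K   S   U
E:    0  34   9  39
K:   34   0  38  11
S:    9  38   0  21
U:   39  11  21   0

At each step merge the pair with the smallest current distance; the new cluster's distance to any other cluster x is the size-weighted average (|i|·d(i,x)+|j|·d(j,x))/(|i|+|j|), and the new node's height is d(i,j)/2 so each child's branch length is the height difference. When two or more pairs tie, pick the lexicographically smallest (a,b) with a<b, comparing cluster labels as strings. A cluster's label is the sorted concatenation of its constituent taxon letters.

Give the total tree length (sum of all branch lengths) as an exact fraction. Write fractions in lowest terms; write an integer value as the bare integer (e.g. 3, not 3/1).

43

step 1: merge (E,S) at d=9; branch lengths E→9/2, S→9/2; new cluster ES
  updated: d(ES,K)=36, d(ES,U)=30
step 2: merge (K,U) at d=11; branch lengths K→11/2, U→11/2; new cluster KU
  updated: d(ES,KU)=33
step 3: merge (ES,KU) at d=33; branch lengths ES→12, KU→11; new cluster EKSU
final tree: ((E:9/2,S:9/2):12,(K:11/2,U:11/2):11)
total length: 43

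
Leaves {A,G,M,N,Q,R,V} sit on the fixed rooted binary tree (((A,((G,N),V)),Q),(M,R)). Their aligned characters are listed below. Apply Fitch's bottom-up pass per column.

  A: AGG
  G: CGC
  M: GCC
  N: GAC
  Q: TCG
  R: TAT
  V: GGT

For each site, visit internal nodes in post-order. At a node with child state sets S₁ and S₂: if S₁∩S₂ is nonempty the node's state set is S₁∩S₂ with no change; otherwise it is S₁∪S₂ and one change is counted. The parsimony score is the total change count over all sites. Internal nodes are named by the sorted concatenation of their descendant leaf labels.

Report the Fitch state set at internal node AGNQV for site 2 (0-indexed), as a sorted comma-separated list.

[col 0] GN: children G:{C}, N:{G} ∪→ {C,G}; cost 1
[col 0] GNV: children GN:{C,G}, V:{G} ∩→ {G}; cost 0
[col 0] AGNV: children A:{A}, GNV:{G} ∪→ {A,G}; cost 1
[col 0] AGNQV: children AGNV:{A,G}, Q:{T} ∪→ {A,G,T}; cost 1
[col 0] MR: children M:{G}, R:{T} ∪→ {G,T}; cost 1
[col 0] AGMNQRV: children AGNQV:{A,G,T}, MR:{G,T} ∩→ {G,T}; cost 0
[col 1] GN: children G:{G}, N:{A} ∪→ {A,G}; cost 1
[col 1] GNV: children GN:{A,G}, V:{G} ∩→ {G}; cost 0
[col 1] AGNV: children A:{G}, GNV:{G} ∩→ {G}; cost 0
[col 1] AGNQV: children AGNV:{G}, Q:{C} ∪→ {C,G}; cost 1
[col 1] MR: children M:{C}, R:{A} ∪→ {A,C}; cost 1
[col 1] AGMNQRV: children AGNQV:{C,G}, MR:{A,C} ∩→ {C}; cost 0
[col 2] GN: children G:{C}, N:{C} ∩→ {C}; cost 0
[col 2] GNV: children GN:{C}, V:{T} ∪→ {C,T}; cost 1
[col 2] AGNV: children A:{G}, GNV:{C,T} ∪→ {C,G,T}; cost 1
[col 2] AGNQV: children AGNV:{C,G,T}, Q:{G} ∩→ {G}; cost 0
[col 2] MR: children M:{C}, R:{T} ∪→ {C,T}; cost 1
[col 2] AGMNQRV: children AGNQV:{G}, MR:{C,T} ∪→ {C,G,T}; cost 1
per-site changes: [4, 3, 4]; total = 11

G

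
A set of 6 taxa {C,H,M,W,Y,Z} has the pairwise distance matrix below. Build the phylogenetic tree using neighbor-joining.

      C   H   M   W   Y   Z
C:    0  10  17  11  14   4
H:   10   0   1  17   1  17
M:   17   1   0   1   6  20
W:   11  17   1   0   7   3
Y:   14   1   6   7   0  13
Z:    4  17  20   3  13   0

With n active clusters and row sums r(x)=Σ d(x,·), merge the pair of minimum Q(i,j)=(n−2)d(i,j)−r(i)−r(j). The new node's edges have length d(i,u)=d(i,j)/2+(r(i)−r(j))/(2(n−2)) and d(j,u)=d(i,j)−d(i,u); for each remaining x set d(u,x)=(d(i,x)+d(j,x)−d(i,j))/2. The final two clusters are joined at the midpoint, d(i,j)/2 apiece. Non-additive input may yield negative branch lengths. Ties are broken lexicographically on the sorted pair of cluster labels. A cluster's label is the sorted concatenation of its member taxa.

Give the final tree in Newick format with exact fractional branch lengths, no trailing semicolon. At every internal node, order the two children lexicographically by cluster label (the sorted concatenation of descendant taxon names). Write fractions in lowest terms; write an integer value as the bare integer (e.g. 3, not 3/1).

iteration 1: select C,Z (d=4, Q=-97); attach at lengths (15/8, 17/8); label the merged cluster CZ
  updated: d(CZ,H)=23/2, d(CZ,M)=33/2, d(CZ,W)=5, d(CZ,Y)=23/2
iteration 2: select CZ,W (d=5, Q=-119/2); attach at lengths (59/12, 1/12); label the merged cluster CWZ
  updated: d(CWZ,H)=47/4, d(CWZ,M)=25/4, d(CWZ,Y)=27/4
iteration 3: select CWZ,M (d=25/4, Q=-51/2); attach at lengths (6, 1/4); label the merged cluster CMWZ
  updated: d(CMWZ,H)=13/4, d(CMWZ,Y)=13/4
iteration 4: select CMWZ,H (d=13/4, Q=-15/2); attach at lengths (11/4, 1/2); label the merged cluster CHMWZ
  updated: d(CHMWZ,Y)=1/2
iteration 5: select CHMWZ,Y (d=1/2); attach at lengths (1/4, 1/4); label the merged cluster CHMWYZ
final tree: (((((C:15/8,Z:17/8):59/12,W:1/12):6,M:1/4):11/4,H:1/2):1/4,Y:1/4)
total length: 19

(((((C:15/8,Z:17/8):59/12,W:1/12):6,M:1/4):11/4,H:1/2):1/4,Y:1/4)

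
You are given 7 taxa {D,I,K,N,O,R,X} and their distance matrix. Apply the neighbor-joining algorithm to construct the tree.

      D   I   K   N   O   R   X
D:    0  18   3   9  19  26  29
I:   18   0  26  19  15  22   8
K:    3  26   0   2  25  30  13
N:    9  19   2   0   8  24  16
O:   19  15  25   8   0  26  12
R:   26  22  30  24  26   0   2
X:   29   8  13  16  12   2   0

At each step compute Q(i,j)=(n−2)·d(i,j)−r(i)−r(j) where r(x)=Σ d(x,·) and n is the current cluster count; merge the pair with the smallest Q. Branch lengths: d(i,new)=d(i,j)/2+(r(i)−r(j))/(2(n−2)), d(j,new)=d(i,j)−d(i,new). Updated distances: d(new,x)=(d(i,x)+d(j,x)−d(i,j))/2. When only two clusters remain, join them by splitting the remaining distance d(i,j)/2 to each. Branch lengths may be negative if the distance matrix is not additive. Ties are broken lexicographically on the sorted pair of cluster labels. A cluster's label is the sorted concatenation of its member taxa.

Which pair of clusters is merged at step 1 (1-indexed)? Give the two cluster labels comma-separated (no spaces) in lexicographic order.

R,X

step 1: merge (R,X) at d=2, Q=-200; branch lengths R→6, X→-4; new cluster RX
  updated: d(D,RX)=53/2, d(I,RX)=14, d(K,RX)=41/2, d(N,RX)=19, d(O,RX)=18
step 2: merge (D,K) at d=3, Q=-140; branch lengths D→11/8, K→13/8; new cluster DK
  updated: d(DK,I)=41/2, d(DK,N)=4, d(DK,O)=41/2, d(DK,RX)=22
step 3: merge (DK,N) at d=4, Q=-105; branch lengths DK→29/6, N→-5/6; new cluster DKN
  updated: d(DKN,I)=71/4, d(DKN,O)=49/4, d(DKN,RX)=37/2
step 4: merge (DKN,O) at d=49/4, Q=-277/4; branch lengths DKN→111/16, O→85/16; new cluster DKNO
  updated: d(DKNO,I)=41/4, d(DKNO,RX)=97/8
step 5: merge (DKNO,I) at d=41/4, Q=-291/8; branch lengths DKNO→67/16, I→97/16; new cluster DIKNO
  updated: d(DIKNO,RX)=127/16
step 6: merge (DIKNO,RX) at d=127/16; branch lengths DIKNO→127/32, RX→127/32; new cluster DIKNORX
final tree: (((((D:11/8,K:13/8):29/6,N:-5/6):111/16,O:85/16):67/16,I:97/16):127/32,(R:6,X:-4):127/32)
total length: 631/16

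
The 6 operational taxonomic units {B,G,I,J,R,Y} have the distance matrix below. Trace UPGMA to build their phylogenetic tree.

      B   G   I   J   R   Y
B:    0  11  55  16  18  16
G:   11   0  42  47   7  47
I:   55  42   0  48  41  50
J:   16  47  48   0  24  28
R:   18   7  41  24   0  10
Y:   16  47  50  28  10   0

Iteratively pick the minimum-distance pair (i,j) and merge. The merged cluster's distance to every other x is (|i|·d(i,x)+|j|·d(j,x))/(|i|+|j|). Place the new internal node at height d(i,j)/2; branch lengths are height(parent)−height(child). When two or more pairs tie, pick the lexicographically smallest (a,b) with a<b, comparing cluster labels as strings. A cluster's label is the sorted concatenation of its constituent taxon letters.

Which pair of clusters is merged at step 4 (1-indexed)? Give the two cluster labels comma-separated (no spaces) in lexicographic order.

iteration 1: select G,R (d=7); attach at lengths (7/2, 7/2); label the merged cluster GR
  updated: d(B,GR)=29/2, d(GR,I)=83/2, d(GR,J)=71/2, d(GR,Y)=57/2
iteration 2: select B,GR (d=29/2); attach at lengths (29/4, 15/4); label the merged cluster BGR
  updated: d(BGR,I)=46, d(BGR,J)=29, d(BGR,Y)=73/3
iteration 3: select BGR,Y (d=73/3); attach at lengths (59/12, 73/6); label the merged cluster BGRY
  updated: d(BGRY,I)=47, d(BGRY,J)=115/4
iteration 4: select BGRY,J (d=115/4); attach at lengths (53/24, 115/8); label the merged cluster BGJRY
  updated: d(BGJRY,I)=236/5
iteration 5: select BGJRY,I (d=236/5); attach at lengths (369/40, 118/5); label the merged cluster BGIJRY
final tree: ((((B:29/4,(G:7/2,R:7/2):15/4):59/12,Y:73/6):53/24,J:115/8):369/40,I:118/5)
total length: 10139/120

BGRY,J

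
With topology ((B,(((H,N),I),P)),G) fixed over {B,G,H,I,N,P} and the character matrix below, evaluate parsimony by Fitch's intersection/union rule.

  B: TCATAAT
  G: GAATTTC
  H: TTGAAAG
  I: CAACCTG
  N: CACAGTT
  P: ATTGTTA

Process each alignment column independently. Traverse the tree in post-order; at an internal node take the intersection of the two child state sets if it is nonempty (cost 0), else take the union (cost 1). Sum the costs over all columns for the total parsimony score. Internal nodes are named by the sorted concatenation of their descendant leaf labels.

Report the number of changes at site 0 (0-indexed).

4

[col 0] HN: children H:{T}, N:{C} ∪→ {C,T}; cost 1
[col 0] HIN: children HN:{C,T}, I:{C} ∩→ {C}; cost 0
[col 0] HINP: children HIN:{C}, P:{A} ∪→ {A,C}; cost 1
[col 0] BHINP: children B:{T}, HINP:{A,C} ∪→ {A,C,T}; cost 1
[col 0] BGHINP: children BHINP:{A,C,T}, G:{G} ∪→ {A,C,G,T}; cost 1
[col 1] HN: children H:{T}, N:{A} ∪→ {A,T}; cost 1
[col 1] HIN: children HN:{A,T}, I:{A} ∩→ {A}; cost 0
[col 1] HINP: children HIN:{A}, P:{T} ∪→ {A,T}; cost 1
[col 1] BHINP: children B:{C}, HINP:{A,T} ∪→ {A,C,T}; cost 1
[col 1] BGHINP: children BHINP:{A,C,T}, G:{A} ∩→ {A}; cost 0
[col 2] HN: children H:{G}, N:{C} ∪→ {C,G}; cost 1
[col 2] HIN: children HN:{C,G}, I:{A} ∪→ {A,C,G}; cost 1
[col 2] HINP: children HIN:{A,C,G}, P:{T} ∪→ {A,C,G,T}; cost 1
[col 2] BHINP: children B:{A}, HINP:{A,C,G,T} ∩→ {A}; cost 0
[col 2] BGHINP: children BHINP:{A}, G:{A} ∩→ {A}; cost 0
[col 3] HN: children H:{A}, N:{A} ∩→ {A}; cost 0
[col 3] HIN: children HN:{A}, I:{C} ∪→ {A,C}; cost 1
[col 3] HINP: children HIN:{A,C}, P:{G} ∪→ {A,C,G}; cost 1
[col 3] BHINP: children B:{T}, HINP:{A,C,G} ∪→ {A,C,G,T}; cost 1
[col 3] BGHINP: children BHINP:{A,C,G,T}, G:{T} ∩→ {T}; cost 0
[col 4] HN: children H:{A}, N:{G} ∪→ {A,G}; cost 1
[col 4] HIN: children HN:{A,G}, I:{C} ∪→ {A,C,G}; cost 1
[col 4] HINP: children HIN:{A,C,G}, P:{T} ∪→ {A,C,G,T}; cost 1
[col 4] BHINP: children B:{A}, HINP:{A,C,G,T} ∩→ {A}; cost 0
[col 4] BGHINP: children BHINP:{A}, G:{T} ∪→ {A,T}; cost 1
[col 5] HN: children H:{A}, N:{T} ∪→ {A,T}; cost 1
[col 5] HIN: children HN:{A,T}, I:{T} ∩→ {T}; cost 0
[col 5] HINP: children HIN:{T}, P:{T} ∩→ {T}; cost 0
[col 5] BHINP: children B:{A}, HINP:{T} ∪→ {A,T}; cost 1
[col 5] BGHINP: children BHINP:{A,T}, G:{T} ∩→ {T}; cost 0
[col 6] HN: children H:{G}, N:{T} ∪→ {G,T}; cost 1
[col 6] HIN: children HN:{G,T}, I:{G} ∩→ {G}; cost 0
[col 6] HINP: children HIN:{G}, P:{A} ∪→ {A,G}; cost 1
[col 6] BHINP: children B:{T}, HINP:{A,G} ∪→ {A,G,T}; cost 1
[col 6] BGHINP: children BHINP:{A,G,T}, G:{C} ∪→ {A,C,G,T}; cost 1
per-site changes: [4, 3, 3, 3, 4, 2, 4]; total = 23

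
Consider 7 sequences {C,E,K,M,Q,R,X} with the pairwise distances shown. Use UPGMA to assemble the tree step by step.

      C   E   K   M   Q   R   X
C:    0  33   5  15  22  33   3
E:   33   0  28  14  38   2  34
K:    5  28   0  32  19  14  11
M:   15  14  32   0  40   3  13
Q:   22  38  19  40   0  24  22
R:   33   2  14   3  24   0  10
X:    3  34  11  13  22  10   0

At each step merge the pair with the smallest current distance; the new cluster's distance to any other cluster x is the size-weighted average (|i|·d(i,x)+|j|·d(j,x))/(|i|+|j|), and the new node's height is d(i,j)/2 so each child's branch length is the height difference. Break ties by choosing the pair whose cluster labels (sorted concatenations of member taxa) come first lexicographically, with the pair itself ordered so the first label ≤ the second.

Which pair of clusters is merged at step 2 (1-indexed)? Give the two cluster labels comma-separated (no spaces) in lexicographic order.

iteration 1: select E,R (d=2); attach at lengths (1, 1); label the merged cluster ER
  updated: d(C,ER)=33, d(ER,K)=21, d(ER,M)=17/2, d(ER,Q)=31, d(ER,X)=22
iteration 2: select C,X (d=3); attach at lengths (3/2, 3/2); label the merged cluster CX
  updated: d(CX,ER)=55/2, d(CX,K)=8, d(CX,M)=14, d(CX,Q)=22
iteration 3: select CX,K (d=8); attach at lengths (5/2, 4); label the merged cluster CKX
  updated: d(CKX,ER)=76/3, d(CKX,M)=20, d(CKX,Q)=21
iteration 4: select ER,M (d=17/2); attach at lengths (13/4, 17/4); label the merged cluster EMR
  updated: d(CKX,EMR)=212/9, d(EMR,Q)=34
iteration 5: select CKX,Q (d=21); attach at lengths (13/2, 21/2); label the merged cluster CKQX
  updated: d(CKQX,EMR)=157/6
iteration 6: select CKQX,EMR (d=157/6); attach at lengths (31/12, 53/6); label the merged cluster CEKMQRX
final tree: ((((C:3/2,X:3/2):5/2,K:4):13/2,Q:21/2):31/12,((E:1,R:1):13/4,M:17/4):53/6)
total length: 569/12

C,X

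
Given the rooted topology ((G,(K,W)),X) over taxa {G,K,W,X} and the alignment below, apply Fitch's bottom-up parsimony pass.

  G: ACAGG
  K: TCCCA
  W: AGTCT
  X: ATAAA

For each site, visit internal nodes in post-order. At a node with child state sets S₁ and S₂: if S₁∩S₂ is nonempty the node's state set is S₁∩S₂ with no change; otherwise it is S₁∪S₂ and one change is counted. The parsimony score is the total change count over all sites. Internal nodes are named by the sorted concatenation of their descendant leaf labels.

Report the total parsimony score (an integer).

site 0, node KW: K={T} ∪ W={A} → {A,T} (+1)
site 0, node GKW: G={A} ∩ KW={A,T} → {A} (+0)
site 0, node GKWX: GKW={A} ∩ X={A} → {A} (+0)
site 1, node KW: K={C} ∪ W={G} → {C,G} (+1)
site 1, node GKW: G={C} ∩ KW={C,G} → {C} (+0)
site 1, node GKWX: GKW={C} ∪ X={T} → {C,T} (+1)
site 2, node KW: K={C} ∪ W={T} → {C,T} (+1)
site 2, node GKW: G={A} ∪ KW={C,T} → {A,C,T} (+1)
site 2, node GKWX: GKW={A,C,T} ∩ X={A} → {A} (+0)
site 3, node KW: K={C} ∩ W={C} → {C} (+0)
site 3, node GKW: G={G} ∪ KW={C} → {C,G} (+1)
site 3, node GKWX: GKW={C,G} ∪ X={A} → {A,C,G} (+1)
site 4, node KW: K={A} ∪ W={T} → {A,T} (+1)
site 4, node GKW: G={G} ∪ KW={A,T} → {A,G,T} (+1)
site 4, node GKWX: GKW={A,G,T} ∩ X={A} → {A} (+0)
per-site changes: [1, 2, 2, 2, 2]; total = 9

9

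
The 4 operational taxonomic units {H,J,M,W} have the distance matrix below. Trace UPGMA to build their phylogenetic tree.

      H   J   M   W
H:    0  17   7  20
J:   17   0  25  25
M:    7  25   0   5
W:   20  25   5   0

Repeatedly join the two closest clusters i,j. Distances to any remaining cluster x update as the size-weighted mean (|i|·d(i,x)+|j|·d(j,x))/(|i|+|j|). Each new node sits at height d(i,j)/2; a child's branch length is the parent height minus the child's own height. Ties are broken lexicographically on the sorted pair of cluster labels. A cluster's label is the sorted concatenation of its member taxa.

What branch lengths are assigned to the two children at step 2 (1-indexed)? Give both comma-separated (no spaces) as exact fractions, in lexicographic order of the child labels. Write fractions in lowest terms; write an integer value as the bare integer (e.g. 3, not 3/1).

step 1: merge (M,W) at d=5; branch lengths M→5/2, W→5/2; new cluster MW
  updated: d(H,MW)=27/2, d(J,MW)=25
step 2: merge (H,MW) at d=27/2; branch lengths H→27/4, MW→17/4; new cluster HMW
  updated: d(HMW,J)=67/3
step 3: merge (HMW,J) at d=67/3; branch lengths HMW→53/12, J→67/6; new cluster HJMW
final tree: ((H:27/4,(M:5/2,W:5/2):17/4):53/12,J:67/6)
total length: 379/12

27/4,17/4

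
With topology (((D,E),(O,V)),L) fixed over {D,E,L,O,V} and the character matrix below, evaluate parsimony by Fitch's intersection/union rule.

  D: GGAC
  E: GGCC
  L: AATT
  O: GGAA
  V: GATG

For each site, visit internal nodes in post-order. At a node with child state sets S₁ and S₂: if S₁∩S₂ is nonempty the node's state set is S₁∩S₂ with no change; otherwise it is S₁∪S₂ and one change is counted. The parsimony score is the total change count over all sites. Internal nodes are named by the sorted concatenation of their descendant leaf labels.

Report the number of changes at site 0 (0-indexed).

site 0, node DE: D={G} ∩ E={G} → {G} (+0)
site 0, node OV: O={G} ∩ V={G} → {G} (+0)
site 0, node DEOV: DE={G} ∩ OV={G} → {G} (+0)
site 0, node DELOV: DEOV={G} ∪ L={A} → {A,G} (+1)
site 1, node DE: D={G} ∩ E={G} → {G} (+0)
site 1, node OV: O={G} ∪ V={A} → {A,G} (+1)
site 1, node DEOV: DE={G} ∩ OV={A,G} → {G} (+0)
site 1, node DELOV: DEOV={G} ∪ L={A} → {A,G} (+1)
site 2, node DE: D={A} ∪ E={C} → {A,C} (+1)
site 2, node OV: O={A} ∪ V={T} → {A,T} (+1)
site 2, node DEOV: DE={A,C} ∩ OV={A,T} → {A} (+0)
site 2, node DELOV: DEOV={A} ∪ L={T} → {A,T} (+1)
site 3, node DE: D={C} ∩ E={C} → {C} (+0)
site 3, node OV: O={A} ∪ V={G} → {A,G} (+1)
site 3, node DEOV: DE={C} ∪ OV={A,G} → {A,C,G} (+1)
site 3, node DELOV: DEOV={A,C,G} ∪ L={T} → {A,C,G,T} (+1)
per-site changes: [1, 2, 3, 3]; total = 9

1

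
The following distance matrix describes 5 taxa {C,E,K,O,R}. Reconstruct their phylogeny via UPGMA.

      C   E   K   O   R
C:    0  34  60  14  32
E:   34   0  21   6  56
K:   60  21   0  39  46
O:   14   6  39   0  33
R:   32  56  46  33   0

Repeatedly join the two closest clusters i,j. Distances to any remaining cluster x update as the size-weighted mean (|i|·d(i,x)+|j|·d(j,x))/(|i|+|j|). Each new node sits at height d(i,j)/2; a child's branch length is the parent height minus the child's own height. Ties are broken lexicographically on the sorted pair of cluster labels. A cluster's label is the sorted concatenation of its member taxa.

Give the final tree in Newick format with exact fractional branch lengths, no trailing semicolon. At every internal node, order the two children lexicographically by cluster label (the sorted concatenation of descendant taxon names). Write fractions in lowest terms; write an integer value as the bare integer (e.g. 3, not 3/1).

1. join E+O (d=6) ⇒ EO; edges |E|=3, |O|=3
  updated: d(C,EO)=24, d(EO,K)=30, d(EO,R)=89/2
2. join C+EO (d=24) ⇒ CEO; edges |C|=12, |EO|=9
  updated: d(CEO,K)=40, d(CEO,R)=121/3
3. join CEO+K (d=40) ⇒ CEKO; edges |CEO|=8, |K|=20
  updated: d(CEKO,R)=167/4
4. join CEKO+R (d=167/4) ⇒ CEKOR; edges |CEKO|=7/8, |R|=167/8
final tree: (((C:12,(E:3,O:3):9):8,K:20):7/8,R:167/8)
total length: 307/4

(((C:12,(E:3,O:3):9):8,K:20):7/8,R:167/8)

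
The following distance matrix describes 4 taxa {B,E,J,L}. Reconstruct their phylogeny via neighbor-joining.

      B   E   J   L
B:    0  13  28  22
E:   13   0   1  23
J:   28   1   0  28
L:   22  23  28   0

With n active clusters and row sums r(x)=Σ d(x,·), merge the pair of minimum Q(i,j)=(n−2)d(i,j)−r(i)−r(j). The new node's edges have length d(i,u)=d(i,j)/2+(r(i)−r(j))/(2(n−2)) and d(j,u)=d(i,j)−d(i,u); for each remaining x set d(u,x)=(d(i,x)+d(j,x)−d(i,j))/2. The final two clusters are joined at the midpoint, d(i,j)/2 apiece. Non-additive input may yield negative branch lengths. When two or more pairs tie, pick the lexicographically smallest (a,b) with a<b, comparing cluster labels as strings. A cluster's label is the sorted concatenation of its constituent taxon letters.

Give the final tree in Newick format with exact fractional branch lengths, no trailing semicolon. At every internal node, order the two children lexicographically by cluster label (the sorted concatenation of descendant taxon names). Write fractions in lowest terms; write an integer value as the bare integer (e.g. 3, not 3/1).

(((B:17/2,L:27/2):23/2,E:-9/2):11/4,J:11/4)

iteration 1: select B,L (d=22, Q=-92); attach at lengths (17/2, 27/2); label the merged cluster BL
  updated: d(BL,E)=7, d(BL,J)=17
iteration 2: select BL,E (d=7, Q=-25); attach at lengths (23/2, -9/2); label the merged cluster BEL
  updated: d(BEL,J)=11/2
iteration 3: select BEL,J (d=11/2); attach at lengths (11/4, 11/4); label the merged cluster BEJL
final tree: (((B:17/2,L:27/2):23/2,E:-9/2):11/4,J:11/4)
total length: 69/2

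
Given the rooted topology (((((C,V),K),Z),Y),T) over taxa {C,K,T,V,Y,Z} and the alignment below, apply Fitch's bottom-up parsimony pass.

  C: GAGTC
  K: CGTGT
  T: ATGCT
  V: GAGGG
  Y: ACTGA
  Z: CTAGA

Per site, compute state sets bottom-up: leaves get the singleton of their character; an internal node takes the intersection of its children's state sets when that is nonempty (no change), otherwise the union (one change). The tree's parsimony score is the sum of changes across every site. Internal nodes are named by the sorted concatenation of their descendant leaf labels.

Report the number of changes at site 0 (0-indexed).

[col 0] CV: children C:{G}, V:{G} ∩→ {G}; cost 0
[col 0] CKV: children CV:{G}, K:{C} ∪→ {C,G}; cost 1
[col 0] CKVZ: children CKV:{C,G}, Z:{C} ∩→ {C}; cost 0
[col 0] CKVYZ: children CKVZ:{C}, Y:{A} ∪→ {A,C}; cost 1
[col 0] CKTVYZ: children CKVYZ:{A,C}, T:{A} ∩→ {A}; cost 0
[col 1] CV: children C:{A}, V:{A} ∩→ {A}; cost 0
[col 1] CKV: children CV:{A}, K:{G} ∪→ {A,G}; cost 1
[col 1] CKVZ: children CKV:{A,G}, Z:{T} ∪→ {A,G,T}; cost 1
[col 1] CKVYZ: children CKVZ:{A,G,T}, Y:{C} ∪→ {A,C,G,T}; cost 1
[col 1] CKTVYZ: children CKVYZ:{A,C,G,T}, T:{T} ∩→ {T}; cost 0
[col 2] CV: children C:{G}, V:{G} ∩→ {G}; cost 0
[col 2] CKV: children CV:{G}, K:{T} ∪→ {G,T}; cost 1
[col 2] CKVZ: children CKV:{G,T}, Z:{A} ∪→ {A,G,T}; cost 1
[col 2] CKVYZ: children CKVZ:{A,G,T}, Y:{T} ∩→ {T}; cost 0
[col 2] CKTVYZ: children CKVYZ:{T}, T:{G} ∪→ {G,T}; cost 1
[col 3] CV: children C:{T}, V:{G} ∪→ {G,T}; cost 1
[col 3] CKV: children CV:{G,T}, K:{G} ∩→ {G}; cost 0
[col 3] CKVZ: children CKV:{G}, Z:{G} ∩→ {G}; cost 0
[col 3] CKVYZ: children CKVZ:{G}, Y:{G} ∩→ {G}; cost 0
[col 3] CKTVYZ: children CKVYZ:{G}, T:{C} ∪→ {C,G}; cost 1
[col 4] CV: children C:{C}, V:{G} ∪→ {C,G}; cost 1
[col 4] CKV: children CV:{C,G}, K:{T} ∪→ {C,G,T}; cost 1
[col 4] CKVZ: children CKV:{C,G,T}, Z:{A} ∪→ {A,C,G,T}; cost 1
[col 4] CKVYZ: children CKVZ:{A,C,G,T}, Y:{A} ∩→ {A}; cost 0
[col 4] CKTVYZ: children CKVYZ:{A}, T:{T} ∪→ {A,T}; cost 1
per-site changes: [2, 3, 3, 2, 4]; total = 14

2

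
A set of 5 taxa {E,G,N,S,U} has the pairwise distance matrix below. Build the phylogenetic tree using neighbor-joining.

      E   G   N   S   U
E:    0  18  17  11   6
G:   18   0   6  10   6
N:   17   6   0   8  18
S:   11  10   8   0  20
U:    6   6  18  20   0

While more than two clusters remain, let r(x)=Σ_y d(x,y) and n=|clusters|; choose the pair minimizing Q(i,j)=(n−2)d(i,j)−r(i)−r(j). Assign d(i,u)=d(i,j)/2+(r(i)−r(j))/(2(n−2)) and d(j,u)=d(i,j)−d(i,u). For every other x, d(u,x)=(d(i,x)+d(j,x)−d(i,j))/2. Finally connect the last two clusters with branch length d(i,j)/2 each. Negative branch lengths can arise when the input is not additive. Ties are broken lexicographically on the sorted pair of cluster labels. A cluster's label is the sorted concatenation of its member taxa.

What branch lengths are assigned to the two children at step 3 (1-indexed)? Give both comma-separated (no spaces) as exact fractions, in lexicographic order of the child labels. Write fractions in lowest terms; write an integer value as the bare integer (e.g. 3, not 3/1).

iteration 1: select E,U (d=6, Q=-84); attach at lengths (10/3, 8/3); label the merged cluster EU
  updated: d(EU,G)=9, d(EU,N)=29/2, d(EU,S)=25/2
iteration 2: select EU,G (d=9, Q=-43); attach at lengths (29/4, 7/4); label the merged cluster EGU
  updated: d(EGU,N)=23/4, d(EGU,S)=27/4
iteration 3: select EGU,N (d=23/4, Q=-41/2); attach at lengths (9/4, 7/2); label the merged cluster EGNU
  updated: d(EGNU,S)=9/2
iteration 4: select EGNU,S (d=9/2); attach at lengths (9/4, 9/4); label the merged cluster EGNSU
final tree: ((((E:10/3,U:8/3):29/4,G:7/4):9/4,N:7/2):9/4,S:9/4)
total length: 101/4

9/4,7/2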